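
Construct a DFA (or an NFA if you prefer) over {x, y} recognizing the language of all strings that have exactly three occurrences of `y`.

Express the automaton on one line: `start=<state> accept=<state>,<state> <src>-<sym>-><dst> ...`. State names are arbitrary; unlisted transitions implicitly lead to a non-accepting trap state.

Only the number of `y`s matters, and only up to 4. Make a chain S0 → S1 → S2 → S3 → S4 advanced by each `y` (with S4 absorbing); every other symbol self-loops. The accepting set is {S3}.
With 5 states:
        x   y  
>  S0   S0  S1 
   S1   S1  S2 
   S2   S2  S3 
 * S3   S3  S4 
   S4   S4  S4 
(> = start, * = accepting)

start=S0 accept=S3 S0-x->S0 S0-y->S1 S1-x->S1 S1-y->S2 S2-x->S2 S2-y->S3 S3-x->S3 S3-y->S4 S4-x->S4 S4-y->S4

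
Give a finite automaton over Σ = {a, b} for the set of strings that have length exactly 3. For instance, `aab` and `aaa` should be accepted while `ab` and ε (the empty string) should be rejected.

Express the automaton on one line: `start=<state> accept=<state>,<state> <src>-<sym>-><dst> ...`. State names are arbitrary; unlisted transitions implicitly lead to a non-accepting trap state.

start=q0 accept=q3 q0-a->q1 q0-b->q1 q1-a->q2 q1-b->q2 q2-a->q3 q2-b->q3 q3-a->q4 q3-b->q4 q4-a->q4 q4-b->q4

Count input length up to 4: every symbol moves from q0 toward q4, which means 'more than 3' and absorbs. Accept from {q3}.
        a   b  
>  q0   q1  q1 
   q1   q2  q2 
   q2   q3  q3 
 * q3   q4  q4 
   q4   q4  q4 
(> = start, * = accepting)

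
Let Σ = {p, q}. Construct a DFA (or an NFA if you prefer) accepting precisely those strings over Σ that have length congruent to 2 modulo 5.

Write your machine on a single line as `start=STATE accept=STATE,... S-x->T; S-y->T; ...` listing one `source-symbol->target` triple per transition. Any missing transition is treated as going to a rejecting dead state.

Count input length modulo 5: every symbol advances one step around the cycle S0 → S1 → S2 → S3 → S4 → S0. Accept at S2.
With 5 states:
        p   q  
>  S0   S1  S1 
   S1   S2  S2 
 * S2   S3  S3 
   S3   S4  S4 
   S4   S0  S0 
(> = start, * = accepting)

start=S0; accept=S2; S0-p->S1; S0-q->S1; S1-p->S2; S1-q->S2; S2-p->S3; S2-q->S3; S3-p->S4; S3-q->S4; S4-p->S0; S4-q->S0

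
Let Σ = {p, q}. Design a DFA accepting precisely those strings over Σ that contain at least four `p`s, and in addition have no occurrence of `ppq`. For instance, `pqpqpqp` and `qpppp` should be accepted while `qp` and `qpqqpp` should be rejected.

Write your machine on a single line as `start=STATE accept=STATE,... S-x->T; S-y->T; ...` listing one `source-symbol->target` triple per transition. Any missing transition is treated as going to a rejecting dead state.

start=A; accept=H,L,M; A-p->B; A-q->A; B-p->C; B-q->D; C-p->E; C-q->F; D-p->G; D-q->D; E-p->H; E-q->F; F-p->F; F-q->F; G-p->E; G-q->I; H-p->H; H-q->F; I-p->J; I-q->I; J-p->H; J-q->K; K-p->L; K-q->K; L-p->H; L-q->M; M-p->L; M-q->M

Handle the two conditions separately and then intersect. One (6 states) tracks the count of `p`s, saturating at 5; the other (4 states) tracks partial matches of the forbidden pattern `ppq`. Each combined state is a pair, one component from each; accept when both components accept. Equivalent product states are then merged.
With 13 states:
       p  q 
>  A   B  A 
   B   C  D 
   C   E  F 
   D   G  D 
   E   H  F 
   F   F  F 
   G   E  I 
 * H   H  F 
   I   J  I 
   J   H  K 
   K   L  K 
 * L   H  M 
 * M   L  M 
(> = start, * = accepting)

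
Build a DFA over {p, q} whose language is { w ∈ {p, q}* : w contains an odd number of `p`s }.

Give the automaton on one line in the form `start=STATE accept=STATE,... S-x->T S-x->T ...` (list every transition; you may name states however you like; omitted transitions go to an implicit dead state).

start=s0 accept=s1 s0-p->s1 s0-q->s0 s1-p->s0 s1-q->s1

The only thing that matters is how many `p`s have appeared, reduced mod 2. Use one state per residue: s0 for 0, …, s1 for 1. Reading `p` moves to the next residue; anything else stays put. s1 is accepting.
        p   q  
>  s0   s1  s0 
 * s1   s0  s1 
(> = start, * = accepting)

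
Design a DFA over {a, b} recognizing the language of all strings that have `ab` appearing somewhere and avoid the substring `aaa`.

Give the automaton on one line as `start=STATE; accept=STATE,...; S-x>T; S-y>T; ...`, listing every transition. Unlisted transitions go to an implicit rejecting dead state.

start=s0; accept=s3,s5,s6; s0-a>s1; s0-b>s0; s1-a>s2; s1-b>s3; s2-a>s4; s2-b>s3; s3-a>s5; s3-b>s3; s4-a>s4; s4-b>s4; s5-a>s6; s5-b>s3; s6-a>s4; s6-b>s3

Handle the two conditions separately and then intersect. The first has 3 states tracking whether and how much of `ab` has been seen; the second has 4 states tracking partial matches of the forbidden pattern `aaa`. A product state is a pair (one from each), accepting exactly when both do. Minimizing collapses redundant product states.
        a   b  
>  s0   s1  s0 
   s1   s2  s3 
   s2   s4  s3 
 * s3   s5  s3 
   s4   s4  s4 
 * s5   s6  s3 
 * s6   s4  s3 
(> = start, * = accepting)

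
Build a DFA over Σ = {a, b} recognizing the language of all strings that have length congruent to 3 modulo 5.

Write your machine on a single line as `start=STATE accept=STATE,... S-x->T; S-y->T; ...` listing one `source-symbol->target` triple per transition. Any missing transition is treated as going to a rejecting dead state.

Count input length modulo 5: every symbol advances one step around the cycle q0 → q1 → q2 → q3 → q4 → q0. Accept at q3.
5 states suffice.
        a   b  
>  q0   q1  q1 
   q1   q2  q2 
   q2   q3  q3 
 * q3   q4  q4 
   q4   q0  q0 
(> = start, * = accepting)

start=q0; accept=q3; q0-a->q1; q0-b->q1; q1-a->q2; q1-b->q2; q2-a->q3; q2-b->q3; q3-a->q4; q3-b->q4; q4-a->q0; q4-b->q0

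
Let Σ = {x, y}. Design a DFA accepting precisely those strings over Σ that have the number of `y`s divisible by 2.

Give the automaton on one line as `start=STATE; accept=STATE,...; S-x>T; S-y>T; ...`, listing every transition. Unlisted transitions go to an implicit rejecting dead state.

Keep the running count of `y`s modulo 2: each `y` advances along the cycle q0 → q1 → q0 while other symbols loop. Accept at q0.
        x   y  
>* q0   q0  q1 
   q1   q1  q0 
(> = start, * = accepting)

start=q0; accept=q0; q0-x>q0; q0-y>q1; q1-x>q1; q1-y>q0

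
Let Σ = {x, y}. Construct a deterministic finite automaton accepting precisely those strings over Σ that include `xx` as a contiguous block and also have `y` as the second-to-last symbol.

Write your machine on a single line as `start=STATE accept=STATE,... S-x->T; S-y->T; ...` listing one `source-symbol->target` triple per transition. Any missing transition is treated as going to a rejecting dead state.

Handle the two conditions separately and then intersect. One (3 states) tracks whether and how much of `xx` has been seen; the other (7 states) tracks the last 2 symbols read. Each combined state is a pair, one component from each; accept when both components accept. Equivalent product states are then merged.
6 states suffice.
        x   y  
>  S0   S1  S0 
   S1   S2  S0 
   S2   S2  S3 
   S3   S4  S5 
 * S4   S2  S3 
 * S5   S4  S5 
(> = start, * = accepting)

start=S0; accept=S4,S5; S0-x->S1; S0-y->S0; S1-x->S2; S1-y->S0; S2-x->S2; S2-y->S3; S3-x->S4; S3-y->S5; S4-x->S2; S4-y->S3; S5-x->S4; S5-y->S5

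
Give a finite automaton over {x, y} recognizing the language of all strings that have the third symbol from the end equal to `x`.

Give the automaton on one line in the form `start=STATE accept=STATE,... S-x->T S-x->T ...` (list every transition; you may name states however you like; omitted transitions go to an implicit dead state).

start=q0 accept=q7,q8,q9,q10 q0-x->q1 q0-y->q2 q1-x->q3 q1-y->q4 q2-x->q5 q2-y->q6 q3-x->q7 q3-y->q8 q4-x->q9 q4-y->q10 q5-x->q11 q5-y->q12 q6-x->q13 q6-y->q14 q7-x->q7 q7-y->q8 q8-x->q9 q8-y->q10 q9-x->q11 q9-y->q12 q10-x->q13 q10-y->q14 q11-x->q7 q11-y->q8 q12-x->q9 q12-y->q10 q13-x->q11 q13-y->q12 q14-x->q13 q14-y->q14

Because acceptance depends on a position counted from the end, the machine has to buffer the most recent 3 symbols. Make each state the string of the last up-to-3 symbols read; on input `x` shift the window left and append `x`. Accept when the buffered window has length 3 and begins with `x`.
A 15-state machine:
          x    y  
>  q0     q1   q2 
   q1     q3   q4 
   q2     q5   q6 
   q3     q7   q8 
   q4     q9  q10 
   q5    q11  q12 
   q6    q13  q14 
 * q7     q7   q8 
 * q8     q9  q10 
 * q9    q11  q12 
 * q10   q13  q14 
   q11    q7   q8 
   q12    q9  q10 
   q13   q11  q12 
   q14   q13  q14 
(> = start, * = accepting)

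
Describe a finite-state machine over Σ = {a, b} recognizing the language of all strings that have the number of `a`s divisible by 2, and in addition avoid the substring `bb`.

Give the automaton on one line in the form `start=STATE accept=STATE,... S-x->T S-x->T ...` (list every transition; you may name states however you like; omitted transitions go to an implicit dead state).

Run two small machines in parallel and take their product. One (2 states) tracks the count of `a`s modulo 2; the other (3 states) tracks partial matches of the forbidden pattern `bb`. Each combined state is a pair, one component from each; accept when both components accept.
With 6 states:
        a   b  
>* S0   S1  S2 
   S1   S0  S3 
 * S2   S1  S4 
   S3   S0  S5 
   S4   S5  S4 
   S5   S4  S5 
(> = start, * = accepting)

start=S0 accept=S0,S2 S0-a->S1 S0-b->S2 S1-a->S0 S1-b->S3 S2-a->S1 S2-b->S4 S3-a->S0 S3-b->S5 S4-a->S5 S4-b->S4 S5-a->S4 S5-b->S5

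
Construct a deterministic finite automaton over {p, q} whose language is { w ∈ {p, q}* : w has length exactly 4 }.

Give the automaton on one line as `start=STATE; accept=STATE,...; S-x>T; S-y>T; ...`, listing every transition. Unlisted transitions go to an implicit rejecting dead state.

We only need to distinguish lengths 0, 1, …, 4, and '>4'. Chain s0 → s1 → s2 → s3 → s4 → s5 on every symbol, with s5 looping. Accepting states: {s4}.
A 6-state machine:
        p   q  
>  s0   s1  s1 
   s1   s2  s2 
   s2   s3  s3 
   s3   s4  s4 
 * s4   s5  s5 
   s5   s5  s5 
(> = start, * = accepting)

start=s0; accept=s4; s0-p>s1; s0-q>s1; s1-p>s2; s1-q>s2; s2-p>s3; s2-q>s3; s3-p>s4; s3-q>s4; s4-p>s5; s4-q>s5; s5-p>s5; s5-q>s5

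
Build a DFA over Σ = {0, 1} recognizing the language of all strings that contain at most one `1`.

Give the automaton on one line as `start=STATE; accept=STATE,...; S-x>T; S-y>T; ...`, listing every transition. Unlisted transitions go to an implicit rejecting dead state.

Only the number of `1`s matters, and only up to 2. Make a chain s0 → s1 → s2 advanced by each `1` (with s2 absorbing); every other symbol self-loops. The accepting set is {s0, s1}.
A 3-state machine:
        0   1  
>* s0   s0  s1 
 * s1   s1  s2 
   s2   s2  s2 
(> = start, * = accepting)

start=s0; accept=s0,s1; s0-0>s0; s0-1>s1; s1-0>s1; s1-1>s2; s2-0>s2; s2-1>s2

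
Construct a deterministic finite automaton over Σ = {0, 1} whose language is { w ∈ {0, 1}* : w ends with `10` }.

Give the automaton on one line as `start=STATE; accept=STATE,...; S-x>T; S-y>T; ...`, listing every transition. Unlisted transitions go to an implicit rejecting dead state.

start=q0; accept=q2; q0-0>q0; q0-1>q1; q1-0>q2; q1-1>q1; q2-0>q0; q2-1>q1

Let each state record the length of the longest suffix of the input read so far that is also a prefix of `10`. q1 means the last symbol is `1`; q2 means the last 2 symbols are `10`. Accept only at q2, where the string currently ends in `10`.
A 3-state machine:
        0   1  
>  q0   q0  q1 
   q1   q2  q1 
 * q2   q0  q1 
(> = start, * = accepting)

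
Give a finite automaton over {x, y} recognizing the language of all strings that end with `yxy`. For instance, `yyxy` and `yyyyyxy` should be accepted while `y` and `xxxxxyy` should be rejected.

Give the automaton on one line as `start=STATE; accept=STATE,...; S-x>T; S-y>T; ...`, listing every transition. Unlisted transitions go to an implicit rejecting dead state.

Let each state record the length of the longest suffix of the input read so far that is also a prefix of `yxy`. S1 means the last symbol is `y`; S2 means the last 2 symbols are `yx`; S3 means the last 3 symbols are `yxy`. Accept only at S3, where the string currently ends in `yxy`.
        x   y  
>  S0   S0  S1 
   S1   S2  S1 
   S2   S0  S3 
 * S3   S2  S1 
(> = start, * = accepting)

start=S0; accept=S3; S0-x>S0; S0-y>S1; S1-x>S2; S1-y>S1; S2-x>S0; S2-y>S3; S3-x>S2; S3-y>S1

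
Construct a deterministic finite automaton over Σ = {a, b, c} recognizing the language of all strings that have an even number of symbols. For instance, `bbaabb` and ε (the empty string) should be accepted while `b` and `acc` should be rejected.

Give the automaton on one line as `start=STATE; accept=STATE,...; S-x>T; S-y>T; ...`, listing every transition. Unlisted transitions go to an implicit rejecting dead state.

Only the length mod 2 matters, so use a 2-cycle: from any state, every input symbol moves to the next state, wrapping S1 back to S0. Mark S0 accepting.
A 2-state machine:
        a   b   c  
>* S0   S1  S1  S1 
   S1   S0  S0  S0 
(> = start, * = accepting)

start=S0; accept=S0; S0-a>S1; S0-b>S1; S0-c>S1; S1-a>S0; S1-b>S0; S1-c>S0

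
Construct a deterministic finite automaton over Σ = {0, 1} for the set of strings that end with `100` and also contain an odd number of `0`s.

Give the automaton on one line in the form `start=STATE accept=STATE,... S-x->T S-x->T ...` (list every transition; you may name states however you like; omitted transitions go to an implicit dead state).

Build one automaton per condition and run them in lockstep. One (4 states) tracks how much of the suffix `100` has currently been matched; the other (2 states) tracks the count of `0`s modulo 2. Each combined state is a pair, one component from each; accept when both components accept.
With 8 states:
        0   1  
>  S0   S1  S2 
   S1   S0  S3 
   S2   S4  S2 
   S3   S5  S3 
   S4   S6  S3 
   S5   S7  S2 
   S6   S1  S2 
 * S7   S0  S3 
(> = start, * = accepting)

start=S0 accept=S7 S0-0->S1 S0-1->S2 S1-0->S0 S1-1->S3 S2-0->S4 S2-1->S2 S3-0->S5 S3-1->S3 S4-0->S6 S4-1->S3 S5-0->S7 S5-1->S2 S6-0->S1 S6-1->S2 S7-0->S0 S7-1->S3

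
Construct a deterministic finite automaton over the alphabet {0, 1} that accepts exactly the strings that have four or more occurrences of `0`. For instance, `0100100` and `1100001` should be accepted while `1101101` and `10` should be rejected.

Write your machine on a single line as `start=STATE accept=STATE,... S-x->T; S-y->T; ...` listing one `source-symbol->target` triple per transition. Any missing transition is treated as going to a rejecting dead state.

Count `0`s, saturating at 5: states A through E mean 0 through 4 `0`s seen; F means more than 4. Each `0` increments (capped at F); other symbols loop. Accept from {E, F}.
6 states suffice.
       0  1 
>  A   B  A 
   B   C  B 
   C   D  C 
   D   E  D 
 * E   F  E 
 * F   F  F 
(> = start, * = accepting)

start=A; accept=E,F; A-0->B; A-1->A; B-0->C; B-1->B; C-0->D; C-1->C; D-0->E; D-1->D; E-0->F; E-1->E; F-0->F; F-1->F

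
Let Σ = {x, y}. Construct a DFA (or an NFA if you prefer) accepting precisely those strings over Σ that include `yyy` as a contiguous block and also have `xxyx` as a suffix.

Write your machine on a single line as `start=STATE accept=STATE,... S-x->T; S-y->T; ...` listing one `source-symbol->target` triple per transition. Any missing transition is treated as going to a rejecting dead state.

Handle the two conditions separately and then intersect. The first has 4 states tracking whether and how much of `yyy` has been seen; the second has 5 states tracking how much of the suffix `xxyx` has currently been matched. A product state is a pair (one from each), accepting exactly when both do.
With 12 states:
          x    y  
>  q0     q1   q2 
   q1     q3   q2 
   q2     q1   q4 
   q3     q3   q5 
   q4     q1   q6 
   q5     q7   q4 
   q6     q8   q6 
   q7     q3   q2 
   q8     q9   q6 
   q9     q9  q10 
   q10   q11   q6 
 * q11    q9   q6 
(> = start, * = accepting)

start=q0; accept=q11; q0-x->q1; q0-y->q2; q1-x->q3; q1-y->q2; q2-x->q1; q2-y->q4; q3-x->q3; q3-y->q5; q4-x->q1; q4-y->q6; q5-x->q7; q5-y->q4; q6-x->q8; q6-y->q6; q7-x->q3; q7-y->q2; q8-x->q9; q8-y->q6; q9-x->q9; q9-y->q10; q10-x->q11; q10-y->q6; q11-x->q9; q11-y->q6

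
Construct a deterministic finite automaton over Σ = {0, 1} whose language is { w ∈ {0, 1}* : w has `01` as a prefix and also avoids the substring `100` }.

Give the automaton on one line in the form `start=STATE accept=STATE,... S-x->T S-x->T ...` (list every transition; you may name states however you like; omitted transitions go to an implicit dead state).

start=S0 accept=S4,S6 S0-0->S1 S0-1->S2 S1-0->S3 S1-1->S4 S2-0->S5 S2-1->S2 S3-0->S3 S3-1->S2 S4-0->S6 S4-1->S4 S5-0->S7 S5-1->S2 S6-0->S8 S6-1->S4 S7-0->S7 S7-1->S7 S8-0->S8 S8-1->S8

Handle the two conditions separately and then intersect. One (4 states) tracks whether the input so far still matches the prefix `01`; the other (4 states) tracks partial matches of the forbidden pattern `100`. Each combined state is a pair, one component from each; accept when both components accept.
With 9 states:
        0   1  
>  S0   S1  S2 
   S1   S3  S4 
   S2   S5  S2 
   S3   S3  S2 
 * S4   S6  S4 
   S5   S7  S2 
 * S6   S8  S4 
   S7   S7  S7 
   S8   S8  S8 
(> = start, * = accepting)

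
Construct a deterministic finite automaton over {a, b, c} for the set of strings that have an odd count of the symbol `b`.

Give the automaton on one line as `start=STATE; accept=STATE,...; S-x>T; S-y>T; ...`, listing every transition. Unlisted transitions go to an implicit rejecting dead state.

start=S0; accept=S1; S0-a>S0; S0-b>S1; S0-c>S0; S1-a>S1; S1-b>S0; S1-c>S1

Keep the running count of `b`s modulo 2: each `b` advances along the cycle S0 → S1 → S0 while other symbols loop. Accept at S1.
With 2 states:
        a   b   c  
>  S0   S0  S1  S0 
 * S1   S1  S0  S1 
(> = start, * = accepting)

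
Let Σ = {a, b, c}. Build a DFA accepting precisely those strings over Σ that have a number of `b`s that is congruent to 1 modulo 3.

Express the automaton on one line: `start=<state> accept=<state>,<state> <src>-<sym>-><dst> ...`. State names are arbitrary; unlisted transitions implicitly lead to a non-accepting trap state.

The only thing that matters is how many `b`s have appeared, reduced mod 3. Use one state per residue: S0 for 0, …, S2 for 2. Reading `b` moves to the next residue; anything else stays put. S1 is accepting.
A 3-state machine:
        a   b   c  
>  S0   S0  S1  S0 
 * S1   S1  S2  S1 
   S2   S2  S0  S2 
(> = start, * = accepting)

start=S0 accept=S1 S0-a->S0 S0-b->S1 S0-c->S0 S1-a->S1 S1-b->S2 S1-c->S1 S2-a->S2 S2-b->S0 S2-c->S2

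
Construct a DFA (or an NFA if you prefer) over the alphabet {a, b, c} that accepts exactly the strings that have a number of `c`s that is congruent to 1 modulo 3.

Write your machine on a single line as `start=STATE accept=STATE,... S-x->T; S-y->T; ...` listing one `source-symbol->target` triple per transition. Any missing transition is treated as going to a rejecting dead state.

start=q0; accept=q1; q0-a->q0; q0-b->q0; q0-c->q1; q1-a->q1; q1-b->q1; q1-c->q2; q2-a->q2; q2-b->q2; q2-c->q0

Keep the running count of `c`s modulo 3: each `c` advances along the cycle q0 → q1 → q2 → q0 while other symbols loop. Accept at q1.
A 3-state machine:
        a   b   c  
>  q0   q0  q0  q1 
 * q1   q1  q1  q2 
   q2   q2  q2  q0 
(> = start, * = accepting)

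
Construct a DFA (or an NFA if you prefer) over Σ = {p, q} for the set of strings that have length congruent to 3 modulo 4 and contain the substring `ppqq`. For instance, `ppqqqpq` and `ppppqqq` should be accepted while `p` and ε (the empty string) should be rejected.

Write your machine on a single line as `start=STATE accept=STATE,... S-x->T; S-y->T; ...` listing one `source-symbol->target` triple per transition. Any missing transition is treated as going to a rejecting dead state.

start=A; accept=T; A-p->B; A-q->C; B-p->D; B-q->E; C-p->F; C-q->E; D-p->G; D-q->H; E-p->I; E-q->J; F-p->G; F-q->J; G-p->K; G-q->L; H-p->M; H-q->N; I-p->K; I-q->A; J-p->M; J-q->A; K-p->O; K-q->P; L-p->B; L-q->Q; M-p->O; M-q->C; N-p->Q; N-q->Q; O-p->D; O-q->R; P-p->F; P-q->S; Q-p->S; Q-q->S; R-p->I; R-q->T; S-p->T; S-q->T; T-p->N; T-q->N

Handle the two conditions separately and then intersect. The first has 4 states tracking the input length modulo 4; the second has 5 states tracking whether and how much of `ppqq` has been seen. A product state is a pair (one from each), accepting exactly when both do.
       p  q 
>  A   B  C 
   B   D  E 
   C   F  E 
   D   G  H 
   E   I  J 
   F   G  J 
   G   K  L 
   H   M  N 
   I   K  A 
   J   M  A 
   K   O  P 
   L   B  Q 
   M   O  C 
   N   Q  Q 
   O   D  R 
   P   F  S 
   Q   S  S 
   R   I  T 
   S   T  T 
 * T   N  N 
(> = start, * = accepting)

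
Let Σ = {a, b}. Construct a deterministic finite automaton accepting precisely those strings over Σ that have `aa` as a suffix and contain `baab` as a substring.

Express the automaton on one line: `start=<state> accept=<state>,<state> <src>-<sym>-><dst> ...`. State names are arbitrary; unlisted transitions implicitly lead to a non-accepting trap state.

start=S0 accept=S6 S0-a->S0 S0-b->S1 S1-a->S2 S1-b->S1 S2-a->S3 S2-b->S1 S3-a->S0 S3-b->S4 S4-a->S5 S4-b->S4 S5-a->S6 S5-b->S4 S6-a->S6 S6-b->S4

Handle the two conditions separately and then intersect. The first has 3 states tracking how much of the suffix `aa` has currently been matched; the second has 5 states tracking whether and how much of `baab` has been seen. A product state is a pair (one from each), accepting exactly when both do. Equivalent product states are then merged.
A 7-state machine:
        a   b  
>  S0   S0  S1 
   S1   S2  S1 
   S2   S3  S1 
   S3   S0  S4 
   S4   S5  S4 
   S5   S6  S4 
 * S6   S6  S4 
(> = start, * = accepting)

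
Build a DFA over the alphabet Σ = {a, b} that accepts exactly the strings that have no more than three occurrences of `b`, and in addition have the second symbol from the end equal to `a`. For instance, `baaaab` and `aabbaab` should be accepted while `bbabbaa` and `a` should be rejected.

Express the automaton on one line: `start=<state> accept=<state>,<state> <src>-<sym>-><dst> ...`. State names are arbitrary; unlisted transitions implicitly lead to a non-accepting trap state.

Handle the two conditions separately and then intersect. One (5 states) tracks the count of `b`s, saturating at 4; the other (7 states) tracks the last 2 symbols read. Each combined state is a pair, one component from each; accept when both components accept.
19 states suffice.
          a    b  
>  s0     s1   s2 
   s1     s3   s4 
   s2     s5   s6 
 * s3     s3   s4 
 * s4     s5   s6 
   s5     s7   s8 
   s6     s9  s10 
 * s7     s7   s8 
 * s8     s9  s10 
   s9    s11  s12 
   s10   s13  s14 
 * s11   s11  s12 
 * s12   s13  s14 
   s13   s15  s16 
   s14   s17  s14 
 * s15   s15  s16 
   s16   s17  s14 
   s17   s18  s16 
   s18   s18  s16 
(> = start, * = accepting)

start=s0 accept=s3,s4,s7,s8,s11,s12,s15 s0-a->s1 s0-b->s2 s1-a->s3 s1-b->s4 s2-a->s5 s2-b->s6 s3-a->s3 s3-b->s4 s4-a->s5 s4-b->s6 s5-a->s7 s5-b->s8 s6-a->s9 s6-b->s10 s7-a->s7 s7-b->s8 s8-a->s9 s8-b->s10 s9-a->s11 s9-b->s12 s10-a->s13 s10-b->s14 s11-a->s11 s11-b->s12 s12-a->s13 s12-b->s14 s13-a->s15 s13-b->s16 s14-a->s17 s14-b->s14 s15-a->s15 s15-b->s16 s16-a->s17 s16-b->s14 s17-a->s18 s17-b->s16 s18-a->s18 s18-b->s16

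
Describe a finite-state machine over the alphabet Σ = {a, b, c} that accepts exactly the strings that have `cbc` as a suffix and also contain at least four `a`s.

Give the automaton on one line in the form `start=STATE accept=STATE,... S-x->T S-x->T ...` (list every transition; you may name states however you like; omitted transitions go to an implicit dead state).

Run two small machines in parallel and take their product. The first has 4 states tracking how much of the suffix `cbc` has currently been matched; the second has 6 states tracking the count of `a`s, saturating at 5. A product state is a pair (one from each), accepting exactly when both do. Equivalent product states are then merged.
An 8-state machine:
        a   b   c  
>  q0   q1  q0  q0 
   q1   q2  q1  q1 
   q2   q3  q2  q2 
   q3   q4  q3  q3 
   q4   q4  q4  q5 
   q5   q4  q6  q5 
   q6   q4  q4  q7 
 * q7   q4  q6  q5 
(> = start, * = accepting)

start=q0 accept=q7 q0-a->q1 q0-b->q0 q0-c->q0 q1-a->q2 q1-b->q1 q1-c->q1 q2-a->q3 q2-b->q2 q2-c->q2 q3-a->q4 q3-b->q3 q3-c->q3 q4-a->q4 q4-b->q4 q4-c->q5 q5-a->q4 q5-b->q6 q5-c->q5 q6-a->q4 q6-b->q4 q6-c->q7 q7-a->q4 q7-b->q6 q7-c->q5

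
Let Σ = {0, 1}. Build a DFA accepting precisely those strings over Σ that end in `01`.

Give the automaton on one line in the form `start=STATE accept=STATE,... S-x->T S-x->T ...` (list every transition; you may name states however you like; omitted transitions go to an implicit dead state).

Remember how much of `01` the current input suffix matches. State q0 means no match yet; q1 means the last symbol is `0`; q2 means the last 2 symbols are `01`. Only q2 accepts. On a mismatch, fall back to the longest proper suffix that is still a prefix of `01`.
With 3 states:
        0   1  
>  q0   q1  q0 
   q1   q1  q2 
 * q2   q1  q0 
(> = start, * = accepting)

start=q0 accept=q2 q0-0->q1 q0-1->q0 q1-0->q1 q1-1->q2 q2-0->q1 q2-1->q0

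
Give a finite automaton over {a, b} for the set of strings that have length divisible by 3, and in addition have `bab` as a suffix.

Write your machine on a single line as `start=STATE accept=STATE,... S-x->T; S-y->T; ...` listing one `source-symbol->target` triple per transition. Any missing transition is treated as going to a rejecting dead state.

start=S0; accept=S5; S0-a->S1; S0-b->S2; S1-a->S3; S1-b->S3; S2-a->S4; S2-b->S3; S3-a->S0; S3-b->S0; S4-a->S0; S4-b->S5; S5-a->S1; S5-b->S2

Build one automaton per condition and run them in lockstep. The first has 3 states tracking the input length modulo 3; the second has 4 states tracking how much of the suffix `bab` has currently been matched. A product state is a pair (one from each), accepting exactly when both do. After merging equivalent states the machine shrinks.
        a   b  
>  S0   S1  S2 
   S1   S3  S3 
   S2   S4  S3 
   S3   S0  S0 
   S4   S0  S5 
 * S5   S1  S2 
(> = start, * = accepting)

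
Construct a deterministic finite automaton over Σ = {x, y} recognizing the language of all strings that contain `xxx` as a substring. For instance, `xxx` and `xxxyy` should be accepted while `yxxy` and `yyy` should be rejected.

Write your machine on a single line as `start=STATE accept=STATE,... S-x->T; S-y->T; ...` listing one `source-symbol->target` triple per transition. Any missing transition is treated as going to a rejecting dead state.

start=s0; accept=s3; s0-x->s1; s0-y->s0; s1-x->s2; s1-y->s0; s2-x->s3; s2-y->s0; s3-x->s3; s3-y->s3

Track how much of `xxx` has been matched so far: state s0 is no progress, s3 is the absorbing accept state reached once `xxx` has occurred. Intermediate states record partial matches; on a mismatch, fall back to the longest reusable overlap.
A 4-state machine:
        x   y  
>  s0   s1  s0 
   s1   s2  s0 
   s2   s3  s0 
 * s3   s3  s3 
(> = start, * = accepting)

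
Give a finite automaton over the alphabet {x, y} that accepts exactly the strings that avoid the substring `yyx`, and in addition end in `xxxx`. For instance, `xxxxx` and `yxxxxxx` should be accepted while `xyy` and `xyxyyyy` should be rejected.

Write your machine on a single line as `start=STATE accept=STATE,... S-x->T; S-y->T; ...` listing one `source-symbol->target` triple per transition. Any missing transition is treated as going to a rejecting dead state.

start=s0; accept=s7; s0-x->s1; s0-y->s2; s1-x->s3; s1-y->s2; s2-x->s1; s2-y->s4; s3-x->s5; s3-y->s2; s4-x->s6; s4-y->s4; s5-x->s7; s5-y->s2; s6-x->s8; s6-y->s9; s7-x->s7; s7-y->s2; s8-x->s10; s8-y->s9; s9-x->s6; s9-y->s9; s10-x->s11; s10-y->s9; s11-x->s11; s11-y->s9

Build one automaton per condition and run them in lockstep. The first has 4 states tracking partial matches of the forbidden pattern `yyx`; the second has 5 states tracking how much of the suffix `xxxx` has currently been matched. A product state is a pair (one from each), accepting exactly when both do.
          x    y  
>  s0     s1   s2 
   s1     s3   s2 
   s2     s1   s4 
   s3     s5   s2 
   s4     s6   s4 
   s5     s7   s2 
   s6     s8   s9 
 * s7     s7   s2 
   s8    s10   s9 
   s9     s6   s9 
   s10   s11   s9 
   s11   s11   s9 
(> = start, * = accepting)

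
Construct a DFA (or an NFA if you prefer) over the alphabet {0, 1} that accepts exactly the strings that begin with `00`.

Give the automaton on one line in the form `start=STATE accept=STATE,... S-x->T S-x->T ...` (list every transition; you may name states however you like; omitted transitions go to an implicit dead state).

Walk along `00` while the input agrees: from A take `0` to B, and so on. Any deviation drops to the rejecting sink D. Once C is reached the prefix is confirmed and every continuation is accepted.
4 states suffice.
       0  1 
>  A   B  D 
   B   C  D 
 * C   C  C 
   D   D  D 
(> = start, * = accepting)

start=A accept=C A-0->B A-1->D B-0->C B-1->D C-0->C C-1->C D-0->D D-1->D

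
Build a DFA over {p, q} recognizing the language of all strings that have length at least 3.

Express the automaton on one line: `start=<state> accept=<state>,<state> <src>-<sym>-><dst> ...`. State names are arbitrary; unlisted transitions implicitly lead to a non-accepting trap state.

start=A accept=D,E A-p->B A-q->B B-p->C B-q->C C-p->D C-q->D D-p->E D-q->E E-p->E E-q->E

We only need to distinguish lengths 0, 1, …, 3, and '>3'. Chain A → B → C → D → E on every symbol, with E looping. Accepting states: {D, E}.
A 5-state machine:
       p  q 
>  A   B  B 
   B   C  C 
   C   D  D 
 * D   E  E 
 * E   E  E 
(> = start, * = accepting)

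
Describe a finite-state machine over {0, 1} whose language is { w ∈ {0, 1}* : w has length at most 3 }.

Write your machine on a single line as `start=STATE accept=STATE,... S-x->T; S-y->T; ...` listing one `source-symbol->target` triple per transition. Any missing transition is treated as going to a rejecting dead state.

Count input length up to 4: every symbol moves from q0 toward q4, which means 'more than 3' and absorbs. Accept from {q0, q1, q2, q3}.
With 5 states:
        0   1  
>* q0   q1  q1 
 * q1   q2  q2 
 * q2   q3  q3 
 * q3   q4  q4 
   q4   q4  q4 
(> = start, * = accepting)

start=q0; accept=q0,q1,q2,q3; q0-0->q1; q0-1->q1; q1-0->q2; q1-1->q2; q2-0->q3; q2-1->q3; q3-0->q4; q3-1->q4; q4-0->q4; q4-1->q4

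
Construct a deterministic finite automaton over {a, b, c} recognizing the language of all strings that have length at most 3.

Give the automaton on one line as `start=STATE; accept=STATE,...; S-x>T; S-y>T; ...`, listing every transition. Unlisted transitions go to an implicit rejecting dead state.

start=s0; accept=s0,s1,s2,s3; s0-a>s1; s0-b>s1; s0-c>s1; s1-a>s2; s1-b>s2; s1-c>s2; s2-a>s3; s2-b>s3; s2-c>s3; s3-a>s4; s3-b>s4; s3-c>s4; s4-a>s4; s4-b>s4; s4-c>s4

Count input length up to 4: every symbol moves from s0 toward s4, which means 'more than 3' and absorbs. Accept from {s0, s1, s2, s3}.
A 5-state machine:
        a   b   c  
>* s0   s1  s1  s1 
 * s1   s2  s2  s2 
 * s2   s3  s3  s3 
 * s3   s4  s4  s4 
   s4   s4  s4  s4 
(> = start, * = accepting)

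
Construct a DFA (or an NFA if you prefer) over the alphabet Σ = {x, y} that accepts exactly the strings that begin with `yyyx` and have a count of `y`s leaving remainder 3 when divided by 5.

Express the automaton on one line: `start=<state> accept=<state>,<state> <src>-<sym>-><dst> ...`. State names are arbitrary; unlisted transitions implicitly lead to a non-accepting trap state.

Handle the two conditions separately and then intersect. The first has 6 states tracking whether the input so far still matches the prefix `yyyx`; the second has 5 states tracking the count of `y`s modulo 5. A product state is a pair (one from each), accepting exactly when both do.
A 14-state machine:
          x    y  
>  S0     S1   S2 
   S1     S1   S3 
   S2     S3   S4 
   S3     S3   S5 
   S4     S5   S6 
   S5     S5   S7 
   S6     S8   S9 
   S7     S7   S9 
 * S8     S8  S10 
   S9     S9   S1 
   S10   S10  S11 
   S11   S11  S12 
   S12   S12  S13 
   S13   S13   S8 
(> = start, * = accepting)

start=S0 accept=S8 S0-x->S1 S0-y->S2 S1-x->S1 S1-y->S3 S2-x->S3 S2-y->S4 S3-x->S3 S3-y->S5 S4-x->S5 S4-y->S6 S5-x->S5 S5-y->S7 S6-x->S8 S6-y->S9 S7-x->S7 S7-y->S9 S8-x->S8 S8-y->S10 S9-x->S9 S9-y->S1 S10-x->S10 S10-y->S11 S11-x->S11 S11-y->S12 S12-x->S12 S12-y->S13 S13-x->S13 S13-y->S8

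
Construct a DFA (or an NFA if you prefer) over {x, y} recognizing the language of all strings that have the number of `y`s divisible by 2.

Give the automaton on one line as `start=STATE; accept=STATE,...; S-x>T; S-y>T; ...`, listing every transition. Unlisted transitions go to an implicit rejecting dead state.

start=s0; accept=s0; s0-x>s0; s0-y>s1; s1-x>s1; s1-y>s0

Keep the running count of `y`s modulo 2: each `y` advances along the cycle s0 → s1 → s0 while other symbols loop. Accept at s0.
2 states suffice.
        x   y  
>* s0   s0  s1 
   s1   s1  s0 
(> = start, * = accepting)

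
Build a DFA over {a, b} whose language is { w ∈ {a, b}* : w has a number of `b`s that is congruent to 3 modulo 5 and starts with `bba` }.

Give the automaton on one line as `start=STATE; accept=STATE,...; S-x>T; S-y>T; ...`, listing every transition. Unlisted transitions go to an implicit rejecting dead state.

Build one automaton per condition and run them in lockstep. The first has 5 states tracking the count of `b`s modulo 5; the second has 5 states tracking whether the input so far still matches the prefix `bba`. A product state is a pair (one from each), accepting exactly when both do.
A 13-state machine:
          a    b  
>  q0     q1   q2 
   q1     q1   q3 
   q2     q3   q4 
   q3     q3   q5 
   q4     q6   q7 
   q5     q5   q7 
   q6     q6   q8 
   q7     q7   q9 
 * q8     q8  q10 
   q9     q9   q1 
   q10   q10  q11 
   q11   q11  q12 
   q12   q12   q6 
(> = start, * = accepting)

start=q0; accept=q8; q0-a>q1; q0-b>q2; q1-a>q1; q1-b>q3; q2-a>q3; q2-b>q4; q3-a>q3; q3-b>q5; q4-a>q6; q4-b>q7; q5-a>q5; q5-b>q7; q6-a>q6; q6-b>q8; q7-a>q7; q7-b>q9; q8-a>q8; q8-b>q10; q9-a>q9; q9-b>q1; q10-a>q10; q10-b>q11; q11-a>q11; q11-b>q12; q12-a>q12; q12-b>q6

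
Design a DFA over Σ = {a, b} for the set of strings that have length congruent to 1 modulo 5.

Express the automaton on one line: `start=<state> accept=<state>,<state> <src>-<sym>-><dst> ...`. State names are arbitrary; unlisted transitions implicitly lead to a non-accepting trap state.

Count input length modulo 5: every symbol advances one step around the cycle q0 → q1 → q2 → q3 → q4 → q0. Accept at q1.
        a   b  
>  q0   q1  q1 
 * q1   q2  q2 
   q2   q3  q3 
   q3   q4  q4 
   q4   q0  q0 
(> = start, * = accepting)

start=q0 accept=q1 q0-a->q1 q0-b->q1 q1-a->q2 q1-b->q2 q2-a->q3 q2-b->q3 q3-a->q4 q3-b->q4 q4-a->q0 q4-b->q0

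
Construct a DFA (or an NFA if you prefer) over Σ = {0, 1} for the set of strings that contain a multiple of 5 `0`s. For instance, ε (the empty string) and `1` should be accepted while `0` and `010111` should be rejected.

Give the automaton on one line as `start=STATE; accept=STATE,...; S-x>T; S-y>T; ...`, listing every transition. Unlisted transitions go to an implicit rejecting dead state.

The only thing that matters is how many `0`s have appeared, reduced mod 5. Use one state per residue: s0 for 0, …, s4 for 4. Reading `0` moves to the next residue; anything else stays put. s0 is accepting.
With 5 states:
        0   1  
>* s0   s1  s0 
   s1   s2  s1 
   s2   s3  s2 
   s3   s4  s3 
   s4   s0  s4 
(> = start, * = accepting)

start=s0; accept=s0; s0-0>s1; s0-1>s0; s1-0>s2; s1-1>s1; s2-0>s3; s2-1>s2; s3-0>s4; s3-1>s3; s4-0>s0; s4-1>s4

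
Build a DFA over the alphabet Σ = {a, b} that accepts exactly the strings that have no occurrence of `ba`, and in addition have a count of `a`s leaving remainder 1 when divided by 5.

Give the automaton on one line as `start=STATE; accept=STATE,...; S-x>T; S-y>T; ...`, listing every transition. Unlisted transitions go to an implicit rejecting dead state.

start=q0; accept=q1,q4; q0-a>q1; q0-b>q2; q1-a>q3; q1-b>q4; q2-a>q2; q2-b>q2; q3-a>q5; q3-b>q2; q4-a>q2; q4-b>q4; q5-a>q6; q5-b>q2; q6-a>q0; q6-b>q2

Build one automaton per condition and run them in lockstep. One (3 states) tracks partial matches of the forbidden pattern `ba`; the other (5 states) tracks the count of `a`s modulo 5. Each combined state is a pair, one component from each; accept when both components accept. Minimizing collapses redundant product states.
        a   b  
>  q0   q1  q2 
 * q1   q3  q4 
   q2   q2  q2 
   q3   q5  q2 
 * q4   q2  q4 
   q5   q6  q2 
   q6   q0  q2 
(> = start, * = accepting)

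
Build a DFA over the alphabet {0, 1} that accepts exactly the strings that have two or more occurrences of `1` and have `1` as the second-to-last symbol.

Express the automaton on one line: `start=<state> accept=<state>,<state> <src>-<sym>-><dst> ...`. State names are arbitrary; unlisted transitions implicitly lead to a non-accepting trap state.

start=q0 accept=q6,q9,q10,q13 q0-0->q1 q0-1->q2 q1-0->q3 q1-1->q4 q2-0->q5 q2-1->q6 q3-0->q3 q3-1->q4 q4-0->q5 q4-1->q6 q5-0->q7 q5-1->q8 q6-0->q9 q6-1->q10 q7-0->q7 q7-1->q8 q8-0->q9 q8-1->q10 q9-0->q11 q9-1->q12 q10-0->q13 q10-1->q10 q11-0->q11 q11-1->q12 q12-0->q13 q12-1->q10 q13-0->q14 q13-1->q12 q14-0->q14 q14-1->q12

Handle the two conditions separately and then intersect. The first has 4 states tracking the count of `1`s, saturating at 3; the second has 7 states tracking the last 2 symbols read. A product state is a pair (one from each), accepting exactly when both do.
With 15 states:
          0    1  
>  q0     q1   q2 
   q1     q3   q4 
   q2     q5   q6 
   q3     q3   q4 
   q4     q5   q6 
   q5     q7   q8 
 * q6     q9  q10 
   q7     q7   q8 
   q8     q9  q10 
 * q9    q11  q12 
 * q10   q13  q10 
   q11   q11  q12 
   q12   q13  q10 
 * q13   q14  q12 
   q14   q14  q12 
(> = start, * = accepting)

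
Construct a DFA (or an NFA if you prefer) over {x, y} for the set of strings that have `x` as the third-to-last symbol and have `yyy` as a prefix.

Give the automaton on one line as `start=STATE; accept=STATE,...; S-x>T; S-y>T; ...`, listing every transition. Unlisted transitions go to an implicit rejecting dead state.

start=q0; accept=q8,q9,q10,q11; q0-x>q1; q0-y>q2; q1-x>q1; q1-y>q1; q2-x>q1; q2-y>q3; q3-x>q1; q3-y>q4; q4-x>q5; q4-y>q4; q5-x>q6; q5-y>q7; q6-x>q8; q6-y>q9; q7-x>q10; q7-y>q11; q8-x>q8; q8-y>q9; q9-x>q10; q9-y>q11; q10-x>q6; q10-y>q7; q11-x>q5; q11-y>q4

Handle the two conditions separately and then intersect. The first has 15 states tracking the last 3 symbols read; the second has 5 states tracking whether the input so far still matches the prefix `yyy`. A product state is a pair (one from each), accepting exactly when both do. Minimizing collapses redundant product states.
A 12-state machine:
          x    y  
>  q0     q1   q2 
   q1     q1   q1 
   q2     q1   q3 
   q3     q1   q4 
   q4     q5   q4 
   q5     q6   q7 
   q6     q8   q9 
   q7    q10  q11 
 * q8     q8   q9 
 * q9    q10  q11 
 * q10    q6   q7 
 * q11    q5   q4 
(> = start, * = accepting)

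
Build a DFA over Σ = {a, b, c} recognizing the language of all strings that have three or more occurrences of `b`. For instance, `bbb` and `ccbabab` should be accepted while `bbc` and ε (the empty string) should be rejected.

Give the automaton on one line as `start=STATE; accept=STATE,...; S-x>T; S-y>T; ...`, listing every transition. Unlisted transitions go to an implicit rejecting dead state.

Only the number of `b`s matters, and only up to 4. Make a chain S0 → S1 → S2 → S3 → S4 advanced by each `b` (with S4 absorbing); every other symbol self-loops. The accepting set is {S3, S4}.
A 5-state machine:
        a   b   c  
>  S0   S0  S1  S0 
   S1   S1  S2  S1 
   S2   S2  S3  S2 
 * S3   S3  S4  S3 
 * S4   S4  S4  S4 
(> = start, * = accepting)

start=S0; accept=S3,S4; S0-a>S0; S0-b>S1; S0-c>S0; S1-a>S1; S1-b>S2; S1-c>S1; S2-a>S2; S2-b>S3; S2-c>S2; S3-a>S3; S3-b>S4; S3-c>S3; S4-a>S4; S4-b>S4; S4-c>S4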